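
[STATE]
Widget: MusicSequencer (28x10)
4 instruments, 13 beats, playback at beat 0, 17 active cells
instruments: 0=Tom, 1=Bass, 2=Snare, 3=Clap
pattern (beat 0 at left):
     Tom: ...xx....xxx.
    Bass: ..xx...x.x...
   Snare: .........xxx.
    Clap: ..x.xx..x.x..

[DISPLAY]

      ▼123456789012         
   Tom···██····███·         
  Bass··██···█·█···         
 Snare·········███·         
  Clap··█·██··█·█··         
                            
                            
                            
                            
                            


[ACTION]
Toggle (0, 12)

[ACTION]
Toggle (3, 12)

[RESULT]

      ▼123456789012         
   Tom···██····████         
  Bass··██···█·█···         
 Snare·········███·         
  Clap··█·██··█·█·█         
                            
                            
                            
                            
                            


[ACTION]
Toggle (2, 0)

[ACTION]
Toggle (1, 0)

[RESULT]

      ▼123456789012         
   Tom···██····████         
  Bass█·██···█·█···         
 Snare█········███·         
  Clap··█·██··█·█·█         
                            
                            
                            
                            
                            


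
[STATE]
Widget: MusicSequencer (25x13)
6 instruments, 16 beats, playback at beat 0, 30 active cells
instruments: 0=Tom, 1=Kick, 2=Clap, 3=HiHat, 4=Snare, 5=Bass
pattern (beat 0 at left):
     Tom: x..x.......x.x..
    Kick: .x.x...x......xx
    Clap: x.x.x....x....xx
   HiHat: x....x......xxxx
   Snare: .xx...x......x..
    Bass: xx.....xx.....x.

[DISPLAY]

      ▼123456789012345   
   Tom█··█·······█·█··   
  Kick·█·█···█······██   
  Clap█·█·█····█····██   
 HiHat█····█······████   
 Snare·██···█······█··   
  Bass██·····██·····█·   
                         
                         
                         
                         
                         
                         


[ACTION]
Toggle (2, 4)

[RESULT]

      ▼123456789012345   
   Tom█··█·······█·█··   
  Kick·█·█···█······██   
  Clap█·█······█····██   
 HiHat█····█······████   
 Snare·██···█······█··   
  Bass██·····██·····█·   
                         
                         
                         
                         
                         
                         


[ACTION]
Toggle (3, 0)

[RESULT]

      ▼123456789012345   
   Tom█··█·······█·█··   
  Kick·█·█···█······██   
  Clap█·█······█····██   
 HiHat·····█······████   
 Snare·██···█······█··   
  Bass██·····██·····█·   
                         
                         
                         
                         
                         
                         


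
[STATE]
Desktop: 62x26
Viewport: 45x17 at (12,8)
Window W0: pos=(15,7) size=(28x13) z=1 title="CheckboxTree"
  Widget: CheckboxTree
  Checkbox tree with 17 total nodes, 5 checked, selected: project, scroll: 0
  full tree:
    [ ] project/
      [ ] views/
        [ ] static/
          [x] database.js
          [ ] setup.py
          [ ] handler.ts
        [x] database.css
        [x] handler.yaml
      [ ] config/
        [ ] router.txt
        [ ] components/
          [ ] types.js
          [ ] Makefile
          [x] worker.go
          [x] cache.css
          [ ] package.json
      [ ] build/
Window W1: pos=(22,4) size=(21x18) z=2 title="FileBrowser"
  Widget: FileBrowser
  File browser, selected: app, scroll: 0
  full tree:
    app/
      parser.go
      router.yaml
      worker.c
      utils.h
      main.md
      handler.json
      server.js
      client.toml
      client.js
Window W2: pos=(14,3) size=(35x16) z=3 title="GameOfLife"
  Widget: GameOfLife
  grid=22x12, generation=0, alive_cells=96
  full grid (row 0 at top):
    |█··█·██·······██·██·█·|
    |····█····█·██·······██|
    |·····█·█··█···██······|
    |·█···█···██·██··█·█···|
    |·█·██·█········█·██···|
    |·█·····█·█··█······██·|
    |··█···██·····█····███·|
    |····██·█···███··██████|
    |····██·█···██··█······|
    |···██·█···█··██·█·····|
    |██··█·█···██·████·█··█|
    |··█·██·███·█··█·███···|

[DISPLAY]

  ┃····█····█·██·······██           ┃        
  ┃·····█·█··█···██······           ┃        
  ┃·█···█···██·██··█·█···           ┃        
  ┃·█·██·█········█·██···           ┃        
  ┃·█·····█·█··█······██·           ┃        
  ┃··█···██·····█····███·           ┃        
  ┃····██·█···███··██████           ┃        
  ┃····██·█···██··█······           ┃        
  ┃···██·█···█··██·█·····           ┃        
  ┃██··█·█···██·████·█··█           ┃        
  ┗━━━━━━━━━━━━━━━━━━━━━━━━━━━━━━━━━┛        
   ┗━━━━━━┃                   ┃              
          ┃                   ┃              
          ┗━━━━━━━━━━━━━━━━━━━┛              
                                             
                                             
                                             


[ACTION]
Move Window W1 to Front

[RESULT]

  ┃····█··┃    parser.go      ┃     ┃        
  ┃·····█·┃    router.yaml    ┃     ┃        
  ┃·█···█·┃    worker.c       ┃     ┃        
  ┃·█·██·█┃    utils.h        ┃     ┃        
  ┃·█·····┃    main.md        ┃     ┃        
  ┃··█···█┃    handler.json   ┃     ┃        
  ┃····██·┃    server.js      ┃     ┃        
  ┃····██·┃    client.toml    ┃     ┃        
  ┃···██·█┃    client.js      ┃     ┃        
  ┃██··█·█┃                   ┃     ┃        
  ┗━━━━━━━┃                   ┃━━━━━┛        
   ┗━━━━━━┃                   ┃              
          ┃                   ┃              
          ┗━━━━━━━━━━━━━━━━━━━┛              
                                             
                                             
                                             


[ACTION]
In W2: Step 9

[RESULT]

  ┃·███·█·┃    parser.go      ┃     ┃        
  ┃█··█···┃    router.yaml    ┃     ┃        
  ┃··█····┃    worker.c       ┃     ┃        
  ┃█·█····┃    utils.h        ┃     ┃        
  ┃██·····┃    main.md        ┃     ┃        
  ┃█·█····┃    handler.json   ┃     ┃        
  ┃█··█···┃    server.js      ┃     ┃        
  ┃·█·█···┃    client.toml    ┃     ┃        
  ┃··█····┃    client.js      ┃     ┃        
  ┃·······┃                   ┃     ┃        
  ┗━━━━━━━┃                   ┃━━━━━┛        
   ┗━━━━━━┃                   ┃              
          ┃                   ┃              
          ┗━━━━━━━━━━━━━━━━━━━┛              
                                             
                                             
                                             


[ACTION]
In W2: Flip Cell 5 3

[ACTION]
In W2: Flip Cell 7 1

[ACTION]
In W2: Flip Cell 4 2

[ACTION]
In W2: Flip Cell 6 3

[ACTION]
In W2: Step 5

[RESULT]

  ┃··█·█··┃    parser.go      ┃     ┃        
  ┃··█··█·┃    router.yaml    ┃     ┃        
  ┃···██··┃    worker.c       ┃     ┃        
  ┃·······┃    utils.h        ┃     ┃        
  ┃·······┃    main.md        ┃     ┃        
  ┃·······┃    handler.json   ┃     ┃        
  ┃·······┃    server.js      ┃     ┃        
  ┃·█·██··┃    client.toml    ┃     ┃        
  ┃█···█··┃    client.js      ┃     ┃        
  ┃·█·█···┃                   ┃     ┃        
  ┗━━━━━━━┃                   ┃━━━━━┛        
   ┗━━━━━━┃                   ┃              
          ┃                   ┃              
          ┗━━━━━━━━━━━━━━━━━━━┛              
                                             
                                             
                                             


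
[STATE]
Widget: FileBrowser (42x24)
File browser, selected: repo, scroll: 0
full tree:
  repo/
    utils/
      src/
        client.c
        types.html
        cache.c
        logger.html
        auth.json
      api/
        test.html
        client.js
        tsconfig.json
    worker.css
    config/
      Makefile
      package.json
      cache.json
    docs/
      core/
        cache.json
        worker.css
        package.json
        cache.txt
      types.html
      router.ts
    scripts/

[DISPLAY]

> [-] repo/                               
    [+] utils/                            
    worker.css                            
    [+] config/                           
    [+] docs/                             
    [+] scripts/                          
                                          
                                          
                                          
                                          
                                          
                                          
                                          
                                          
                                          
                                          
                                          
                                          
                                          
                                          
                                          
                                          
                                          
                                          


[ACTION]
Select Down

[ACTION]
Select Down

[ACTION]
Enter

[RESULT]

  [-] repo/                               
    [+] utils/                            
  > worker.css                            
    [+] config/                           
    [+] docs/                             
    [+] scripts/                          
                                          
                                          
                                          
                                          
                                          
                                          
                                          
                                          
                                          
                                          
                                          
                                          
                                          
                                          
                                          
                                          
                                          
                                          


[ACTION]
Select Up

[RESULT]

  [-] repo/                               
  > [+] utils/                            
    worker.css                            
    [+] config/                           
    [+] docs/                             
    [+] scripts/                          
                                          
                                          
                                          
                                          
                                          
                                          
                                          
                                          
                                          
                                          
                                          
                                          
                                          
                                          
                                          
                                          
                                          
                                          


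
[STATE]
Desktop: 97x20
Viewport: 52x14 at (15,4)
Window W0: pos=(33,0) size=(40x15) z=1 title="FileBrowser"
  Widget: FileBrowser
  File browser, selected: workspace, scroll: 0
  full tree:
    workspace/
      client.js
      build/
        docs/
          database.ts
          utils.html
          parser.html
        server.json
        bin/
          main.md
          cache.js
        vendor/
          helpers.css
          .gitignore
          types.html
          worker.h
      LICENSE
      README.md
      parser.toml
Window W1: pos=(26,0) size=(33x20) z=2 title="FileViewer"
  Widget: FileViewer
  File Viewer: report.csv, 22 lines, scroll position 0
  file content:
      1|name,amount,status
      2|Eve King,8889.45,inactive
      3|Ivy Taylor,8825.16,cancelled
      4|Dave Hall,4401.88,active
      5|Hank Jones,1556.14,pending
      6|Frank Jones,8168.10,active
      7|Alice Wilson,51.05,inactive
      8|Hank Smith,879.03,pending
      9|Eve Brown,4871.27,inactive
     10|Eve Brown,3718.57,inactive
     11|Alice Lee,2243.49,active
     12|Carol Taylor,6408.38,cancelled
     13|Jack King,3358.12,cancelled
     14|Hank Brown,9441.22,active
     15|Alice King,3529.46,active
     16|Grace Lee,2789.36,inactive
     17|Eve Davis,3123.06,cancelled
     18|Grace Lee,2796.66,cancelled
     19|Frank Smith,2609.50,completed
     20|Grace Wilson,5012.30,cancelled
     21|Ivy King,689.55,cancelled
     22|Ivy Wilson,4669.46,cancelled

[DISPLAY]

           ┃Eve King,8889.45,inactive     █┃        
           ┃Ivy Taylor,8825.16,cancelled  ░┃        
           ┃Dave Hall,4401.88,active      ░┃        
           ┃Hank Jones,1556.14,pending    ░┃        
           ┃Frank Jones,8168.10,active    ░┃        
           ┃Alice Wilson,51.05,inactive   ░┃        
           ┃Hank Smith,879.03,pending     ░┃        
           ┃Eve Brown,4871.27,inactive    ░┃        
           ┃Eve Brown,3718.57,inactive    ░┃        
           ┃Alice Lee,2243.49,active      ░┃        
           ┃Carol Taylor,6408.38,cancelled░┃━━━━━━━━
           ┃Jack King,3358.12,cancelled   ░┃        
           ┃Hank Brown,9441.22,active     ░┃        
           ┃Alice King,3529.46,active     ░┃        


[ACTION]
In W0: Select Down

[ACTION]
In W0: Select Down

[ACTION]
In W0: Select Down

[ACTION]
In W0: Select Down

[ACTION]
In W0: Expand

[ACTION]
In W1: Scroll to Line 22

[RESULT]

           ┃Hank Smith,879.03,pending     ░┃        
           ┃Eve Brown,4871.27,inactive    ░┃        
           ┃Eve Brown,3718.57,inactive    ░┃        
           ┃Alice Lee,2243.49,active      ░┃        
           ┃Carol Taylor,6408.38,cancelled░┃        
           ┃Jack King,3358.12,cancelled   ░┃        
           ┃Hank Brown,9441.22,active     ░┃        
           ┃Alice King,3529.46,active     ░┃        
           ┃Grace Lee,2789.36,inactive    ░┃        
           ┃Eve Davis,3123.06,cancelled   ░┃        
           ┃Grace Lee,2796.66,cancelled   ░┃━━━━━━━━
           ┃Frank Smith,2609.50,completed ░┃        
           ┃Grace Wilson,5012.30,cancelled░┃        
           ┃Ivy King,689.55,cancelled     █┃        


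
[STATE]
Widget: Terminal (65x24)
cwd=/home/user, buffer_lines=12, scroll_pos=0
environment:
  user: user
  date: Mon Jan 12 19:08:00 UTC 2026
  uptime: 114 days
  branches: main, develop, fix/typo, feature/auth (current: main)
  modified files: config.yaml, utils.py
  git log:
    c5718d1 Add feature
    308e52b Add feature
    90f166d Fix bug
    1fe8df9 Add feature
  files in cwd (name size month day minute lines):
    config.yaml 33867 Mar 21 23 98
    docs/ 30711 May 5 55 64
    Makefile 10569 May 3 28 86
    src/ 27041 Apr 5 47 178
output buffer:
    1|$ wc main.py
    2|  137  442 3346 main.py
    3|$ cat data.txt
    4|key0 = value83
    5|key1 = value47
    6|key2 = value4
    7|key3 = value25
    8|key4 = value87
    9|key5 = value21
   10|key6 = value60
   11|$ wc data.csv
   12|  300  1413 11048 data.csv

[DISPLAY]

$ wc main.py                                                     
  137  442 3346 main.py                                          
$ cat data.txt                                                   
key0 = value83                                                   
key1 = value47                                                   
key2 = value4                                                    
key3 = value25                                                   
key4 = value87                                                   
key5 = value21                                                   
key6 = value60                                                   
$ wc data.csv                                                    
  300  1413 11048 data.csv                                       
$ █                                                              
                                                                 
                                                                 
                                                                 
                                                                 
                                                                 
                                                                 
                                                                 
                                                                 
                                                                 
                                                                 
                                                                 


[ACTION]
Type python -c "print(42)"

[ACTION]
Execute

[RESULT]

$ wc main.py                                                     
  137  442 3346 main.py                                          
$ cat data.txt                                                   
key0 = value83                                                   
key1 = value47                                                   
key2 = value4                                                    
key3 = value25                                                   
key4 = value87                                                   
key5 = value21                                                   
key6 = value60                                                   
$ wc data.csv                                                    
  300  1413 11048 data.csv                                       
$ python -c "print(42)"                                          
42                                                               
$ █                                                              
                                                                 
                                                                 
                                                                 
                                                                 
                                                                 
                                                                 
                                                                 
                                                                 
                                                                 


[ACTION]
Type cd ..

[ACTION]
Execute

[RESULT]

$ wc main.py                                                     
  137  442 3346 main.py                                          
$ cat data.txt                                                   
key0 = value83                                                   
key1 = value47                                                   
key2 = value4                                                    
key3 = value25                                                   
key4 = value87                                                   
key5 = value21                                                   
key6 = value60                                                   
$ wc data.csv                                                    
  300  1413 11048 data.csv                                       
$ python -c "print(42)"                                          
42                                                               
$ cd ..                                                          
                                                                 
$ █                                                              
                                                                 
                                                                 
                                                                 
                                                                 
                                                                 
                                                                 
                                                                 


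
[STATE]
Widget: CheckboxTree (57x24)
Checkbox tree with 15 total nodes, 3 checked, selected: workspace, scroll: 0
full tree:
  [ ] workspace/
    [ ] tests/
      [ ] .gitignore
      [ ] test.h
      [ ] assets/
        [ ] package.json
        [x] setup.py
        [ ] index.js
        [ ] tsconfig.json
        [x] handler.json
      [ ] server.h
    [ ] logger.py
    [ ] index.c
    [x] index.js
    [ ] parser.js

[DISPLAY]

>[-] workspace/                                          
   [-] tests/                                            
     [ ] .gitignore                                      
     [ ] test.h                                          
     [-] assets/                                         
       [ ] package.json                                  
       [x] setup.py                                      
       [ ] index.js                                      
       [ ] tsconfig.json                                 
       [x] handler.json                                  
     [ ] server.h                                        
   [ ] logger.py                                         
   [ ] index.c                                           
   [x] index.js                                          
   [ ] parser.js                                         
                                                         
                                                         
                                                         
                                                         
                                                         
                                                         
                                                         
                                                         
                                                         


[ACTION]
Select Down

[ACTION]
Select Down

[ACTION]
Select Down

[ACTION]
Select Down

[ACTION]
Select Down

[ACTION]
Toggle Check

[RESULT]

 [-] workspace/                                          
   [-] tests/                                            
     [ ] .gitignore                                      
     [ ] test.h                                          
     [-] assets/                                         
>      [x] package.json                                  
       [x] setup.py                                      
       [ ] index.js                                      
       [ ] tsconfig.json                                 
       [x] handler.json                                  
     [ ] server.h                                        
   [ ] logger.py                                         
   [ ] index.c                                           
   [x] index.js                                          
   [ ] parser.js                                         
                                                         
                                                         
                                                         
                                                         
                                                         
                                                         
                                                         
                                                         
                                                         


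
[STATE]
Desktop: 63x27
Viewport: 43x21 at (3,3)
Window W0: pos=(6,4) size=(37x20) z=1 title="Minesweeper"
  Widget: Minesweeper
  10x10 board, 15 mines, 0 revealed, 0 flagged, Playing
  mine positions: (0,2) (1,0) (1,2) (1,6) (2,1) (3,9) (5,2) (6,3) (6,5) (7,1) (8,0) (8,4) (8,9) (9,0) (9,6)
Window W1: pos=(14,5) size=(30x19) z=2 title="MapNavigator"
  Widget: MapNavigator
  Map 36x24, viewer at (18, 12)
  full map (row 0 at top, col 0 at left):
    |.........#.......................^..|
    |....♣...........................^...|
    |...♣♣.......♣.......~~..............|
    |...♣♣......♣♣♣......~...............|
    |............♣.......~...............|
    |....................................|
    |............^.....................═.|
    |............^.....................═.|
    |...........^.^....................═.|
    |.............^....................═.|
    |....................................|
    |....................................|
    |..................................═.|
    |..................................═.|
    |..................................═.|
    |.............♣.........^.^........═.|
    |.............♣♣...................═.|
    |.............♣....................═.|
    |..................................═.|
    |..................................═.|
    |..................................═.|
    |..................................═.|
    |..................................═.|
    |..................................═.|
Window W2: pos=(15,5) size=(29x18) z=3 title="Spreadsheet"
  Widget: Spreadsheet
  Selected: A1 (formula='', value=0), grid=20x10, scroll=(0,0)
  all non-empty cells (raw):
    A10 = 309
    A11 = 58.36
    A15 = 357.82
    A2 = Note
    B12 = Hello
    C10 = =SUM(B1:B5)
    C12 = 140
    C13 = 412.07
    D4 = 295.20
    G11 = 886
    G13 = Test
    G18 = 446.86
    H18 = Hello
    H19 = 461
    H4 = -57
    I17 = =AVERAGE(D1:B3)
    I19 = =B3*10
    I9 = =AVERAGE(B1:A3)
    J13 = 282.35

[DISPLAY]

                                           
   ┏━━━━━━━━━━━━━━━━━━━━━━━━━━━━━━━━━━━┓   
   ┃ Minesw┏┏━━━━━━━━━━━━━━━━━━━━━━━━━━━┓  
   ┠───────┃┃ Spreadsheet               ┃  
   ┃■■■■■■■┠┠───────────────────────────┨  
   ┃■■■■■■■┃┃A1:                        ┃  
   ┃■■■■■■■┃┃       A       B       C   ┃  
   ┃■■■■■■■┃┃---------------------------┃  
   ┃■■■■■■■┃┃  1      [0]       0       ┃  
   ┃■■■■■■■┃┃  2 Note           0       ┃  
   ┃■■■■■■■┃┃  3        0       0       ┃  
   ┃■■■■■■■┃┃  4        0       0       ┃  
   ┃■■■■■■■┃┃  5        0       0       ┃  
   ┃■■■■■■■┃┃  6        0       0       ┃  
   ┃       ┃┃  7        0       0       ┃  
   ┃       ┃┃  8        0       0       ┃  
   ┃       ┃┃  9        0       0       ┃  
   ┃       ┃┃ 10      309       0       ┃  
   ┃       ┃┃ 11    58.36       0       ┃  
   ┃       ┃┗━━━━━━━━━━━━━━━━━━━━━━━━━━━┛  
   ┗━━━━━━━┗━━━━━━━━━━━━━━━━━━━━━━━━━━━━┛  


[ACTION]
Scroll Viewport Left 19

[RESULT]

                                           
      ┏━━━━━━━━━━━━━━━━━━━━━━━━━━━━━━━━━━━┓
      ┃ Minesw┏┏━━━━━━━━━━━━━━━━━━━━━━━━━━━
      ┠───────┃┃ Spreadsheet               
      ┃■■■■■■■┠┠───────────────────────────
      ┃■■■■■■■┃┃A1:                        
      ┃■■■■■■■┃┃       A       B       C   
      ┃■■■■■■■┃┃---------------------------
      ┃■■■■■■■┃┃  1      [0]       0       
      ┃■■■■■■■┃┃  2 Note           0       
      ┃■■■■■■■┃┃  3        0       0       
      ┃■■■■■■■┃┃  4        0       0       
      ┃■■■■■■■┃┃  5        0       0       
      ┃■■■■■■■┃┃  6        0       0       
      ┃       ┃┃  7        0       0       
      ┃       ┃┃  8        0       0       
      ┃       ┃┃  9        0       0       
      ┃       ┃┃ 10      309       0       
      ┃       ┃┃ 11    58.36       0       
      ┃       ┃┗━━━━━━━━━━━━━━━━━━━━━━━━━━━
      ┗━━━━━━━┗━━━━━━━━━━━━━━━━━━━━━━━━━━━━


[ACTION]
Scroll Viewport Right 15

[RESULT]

                                           
━━━━━━━━━━━━━━━━━━━━━━━━━━━┓               
┏━━━━━━━━━━━━━━━━━━━━━━━━━━━┓              
┃ Spreadsheet               ┃              
┠───────────────────────────┨              
┃A1:                        ┃              
┃       A       B       C   ┃              
┃---------------------------┃              
┃  1      [0]       0       ┃              
┃  2 Note           0       ┃              
┃  3        0       0       ┃              
┃  4        0       0       ┃              
┃  5        0       0       ┃              
┃  6        0       0       ┃              
┃  7        0       0       ┃              
┃  8        0       0       ┃              
┃  9        0       0       ┃              
┃ 10      309       0       ┃              
┃ 11    58.36       0       ┃              
┗━━━━━━━━━━━━━━━━━━━━━━━━━━━┛              
━━━━━━━━━━━━━━━━━━━━━━━━━━━━┛              


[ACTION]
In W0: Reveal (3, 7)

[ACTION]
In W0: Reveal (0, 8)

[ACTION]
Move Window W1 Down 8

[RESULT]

                                           
━━━━━━━━━━━━━━━━━━━━━━━━━━━┓               
┏━━━━━━━━━━━━━━━━━━━━━━━━━━━┓              
┃ Spreadsheet               ┃              
┠───────────────────────────┨              
┃A1:                        ┃              
┃       A       B       C   ┃              
┃---------------------------┃              
┃  1      [0]       0       ┃              
┃  2 Note           0       ┃              
┃  3        0       0       ┃              
┃  4        0       0       ┃              
┃  5        0       0       ┃              
┃  6        0       0       ┃              
┃  7        0       0       ┃              
┃  8        0       0       ┃              
┃  9        0       0       ┃              
┃ 10      309       0       ┃              
┃ 11    58.36       0       ┃              
┗━━━━━━━━━━━━━━━━━━━━━━━━━━━┛              
.........♣..................┃              


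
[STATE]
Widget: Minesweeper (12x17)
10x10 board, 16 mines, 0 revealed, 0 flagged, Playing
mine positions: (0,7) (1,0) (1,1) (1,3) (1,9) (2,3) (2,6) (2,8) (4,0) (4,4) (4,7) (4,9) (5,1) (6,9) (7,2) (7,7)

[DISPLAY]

■■■■■■■■■■  
■■■■■■■■■■  
■■■■■■■■■■  
■■■■■■■■■■  
■■■■■■■■■■  
■■■■■■■■■■  
■■■■■■■■■■  
■■■■■■■■■■  
■■■■■■■■■■  
■■■■■■■■■■  
            
            
            
            
            
            
            


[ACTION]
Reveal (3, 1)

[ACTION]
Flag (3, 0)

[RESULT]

■■■■■■■■■■  
■■■■■■■■■■  
■■■■■■■■■■  
⚑1■■■■■■■■  
■■■■■■■■■■  
■■■■■■■■■■  
■■■■■■■■■■  
■■■■■■■■■■  
■■■■■■■■■■  
■■■■■■■■■■  
            
            
            
            
            
            
            


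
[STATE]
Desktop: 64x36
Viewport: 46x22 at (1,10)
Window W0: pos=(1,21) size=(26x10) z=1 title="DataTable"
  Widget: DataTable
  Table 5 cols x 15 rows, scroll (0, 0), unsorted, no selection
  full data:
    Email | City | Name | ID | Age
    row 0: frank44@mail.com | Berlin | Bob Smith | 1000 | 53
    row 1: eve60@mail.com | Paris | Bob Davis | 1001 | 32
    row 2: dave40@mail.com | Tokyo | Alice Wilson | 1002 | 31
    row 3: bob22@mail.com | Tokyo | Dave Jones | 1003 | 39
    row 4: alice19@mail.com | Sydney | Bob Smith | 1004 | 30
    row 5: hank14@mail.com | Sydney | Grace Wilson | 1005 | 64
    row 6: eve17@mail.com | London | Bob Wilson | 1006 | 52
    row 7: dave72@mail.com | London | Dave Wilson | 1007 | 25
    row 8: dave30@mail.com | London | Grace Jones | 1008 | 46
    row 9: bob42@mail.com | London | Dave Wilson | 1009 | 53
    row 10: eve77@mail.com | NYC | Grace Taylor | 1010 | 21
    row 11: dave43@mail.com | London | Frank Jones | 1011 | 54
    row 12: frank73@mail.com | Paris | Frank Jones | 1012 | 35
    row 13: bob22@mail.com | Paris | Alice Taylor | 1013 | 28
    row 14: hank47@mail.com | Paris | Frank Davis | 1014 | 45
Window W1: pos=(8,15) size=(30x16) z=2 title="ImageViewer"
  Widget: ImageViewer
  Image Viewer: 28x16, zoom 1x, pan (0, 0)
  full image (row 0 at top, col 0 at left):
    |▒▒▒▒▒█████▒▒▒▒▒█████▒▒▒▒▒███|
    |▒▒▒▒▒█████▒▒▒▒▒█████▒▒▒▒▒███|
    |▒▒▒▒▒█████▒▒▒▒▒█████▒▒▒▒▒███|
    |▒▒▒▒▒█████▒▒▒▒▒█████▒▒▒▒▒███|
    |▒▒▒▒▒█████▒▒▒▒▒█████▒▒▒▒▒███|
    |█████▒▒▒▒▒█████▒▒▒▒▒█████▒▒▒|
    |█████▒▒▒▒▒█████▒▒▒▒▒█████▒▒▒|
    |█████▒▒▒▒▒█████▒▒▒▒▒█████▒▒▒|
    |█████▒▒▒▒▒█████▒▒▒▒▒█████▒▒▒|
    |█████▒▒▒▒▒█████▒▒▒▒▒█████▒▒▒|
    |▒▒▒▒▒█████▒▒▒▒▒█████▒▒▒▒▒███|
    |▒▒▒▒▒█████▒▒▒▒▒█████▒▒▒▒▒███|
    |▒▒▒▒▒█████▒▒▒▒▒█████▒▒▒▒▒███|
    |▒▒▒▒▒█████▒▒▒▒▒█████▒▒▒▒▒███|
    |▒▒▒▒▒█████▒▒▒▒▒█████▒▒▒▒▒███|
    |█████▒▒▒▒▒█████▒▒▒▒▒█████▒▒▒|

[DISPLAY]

                                              
                                              
                                              
                                              
                                              
       ┏━━━━━━━━━━━━━━━━━━━━━━━━━━━━┓         
       ┃ ImageViewer                ┃         
       ┠────────────────────────────┨         
       ┃▒▒▒▒▒█████▒▒▒▒▒█████▒▒▒▒▒███┃         
       ┃▒▒▒▒▒█████▒▒▒▒▒█████▒▒▒▒▒███┃         
       ┃▒▒▒▒▒█████▒▒▒▒▒█████▒▒▒▒▒███┃         
┏━━━━━━┃▒▒▒▒▒█████▒▒▒▒▒█████▒▒▒▒▒███┃         
┃ DataT┃▒▒▒▒▒█████▒▒▒▒▒█████▒▒▒▒▒███┃         
┠──────┃█████▒▒▒▒▒█████▒▒▒▒▒█████▒▒▒┃         
┃Email ┃█████▒▒▒▒▒█████▒▒▒▒▒█████▒▒▒┃         
┃──────┃█████▒▒▒▒▒█████▒▒▒▒▒█████▒▒▒┃         
┃frank4┃█████▒▒▒▒▒█████▒▒▒▒▒█████▒▒▒┃         
┃eve60@┃█████▒▒▒▒▒█████▒▒▒▒▒█████▒▒▒┃         
┃dave40┃▒▒▒▒▒█████▒▒▒▒▒█████▒▒▒▒▒███┃         
┃bob22@┃▒▒▒▒▒█████▒▒▒▒▒█████▒▒▒▒▒███┃         
┗━━━━━━┗━━━━━━━━━━━━━━━━━━━━━━━━━━━━┛         
                                              


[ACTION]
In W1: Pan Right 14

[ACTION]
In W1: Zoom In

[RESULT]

                                              
                                              
                                              
                                              
                                              
       ┏━━━━━━━━━━━━━━━━━━━━━━━━━━━━┓         
       ┃ ImageViewer                ┃         
       ┠────────────────────────────┨         
       ┃██████▒▒▒▒▒▒▒▒▒▒██████████▒▒┃         
       ┃██████▒▒▒▒▒▒▒▒▒▒██████████▒▒┃         
       ┃██████▒▒▒▒▒▒▒▒▒▒██████████▒▒┃         
┏━━━━━━┃██████▒▒▒▒▒▒▒▒▒▒██████████▒▒┃         
┃ DataT┃██████▒▒▒▒▒▒▒▒▒▒██████████▒▒┃         
┠──────┃██████▒▒▒▒▒▒▒▒▒▒██████████▒▒┃         
┃Email ┃██████▒▒▒▒▒▒▒▒▒▒██████████▒▒┃         
┃──────┃██████▒▒▒▒▒▒▒▒▒▒██████████▒▒┃         
┃frank4┃██████▒▒▒▒▒▒▒▒▒▒██████████▒▒┃         
┃eve60@┃██████▒▒▒▒▒▒▒▒▒▒██████████▒▒┃         
┃dave40┃▒▒▒▒▒▒██████████▒▒▒▒▒▒▒▒▒▒██┃         
┃bob22@┃▒▒▒▒▒▒██████████▒▒▒▒▒▒▒▒▒▒██┃         
┗━━━━━━┗━━━━━━━━━━━━━━━━━━━━━━━━━━━━┛         
                                              


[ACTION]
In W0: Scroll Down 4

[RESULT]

                                              
                                              
                                              
                                              
                                              
       ┏━━━━━━━━━━━━━━━━━━━━━━━━━━━━┓         
       ┃ ImageViewer                ┃         
       ┠────────────────────────────┨         
       ┃██████▒▒▒▒▒▒▒▒▒▒██████████▒▒┃         
       ┃██████▒▒▒▒▒▒▒▒▒▒██████████▒▒┃         
       ┃██████▒▒▒▒▒▒▒▒▒▒██████████▒▒┃         
┏━━━━━━┃██████▒▒▒▒▒▒▒▒▒▒██████████▒▒┃         
┃ DataT┃██████▒▒▒▒▒▒▒▒▒▒██████████▒▒┃         
┠──────┃██████▒▒▒▒▒▒▒▒▒▒██████████▒▒┃         
┃Email ┃██████▒▒▒▒▒▒▒▒▒▒██████████▒▒┃         
┃──────┃██████▒▒▒▒▒▒▒▒▒▒██████████▒▒┃         
┃alice1┃██████▒▒▒▒▒▒▒▒▒▒██████████▒▒┃         
┃hank14┃██████▒▒▒▒▒▒▒▒▒▒██████████▒▒┃         
┃eve17@┃▒▒▒▒▒▒██████████▒▒▒▒▒▒▒▒▒▒██┃         
┃dave72┃▒▒▒▒▒▒██████████▒▒▒▒▒▒▒▒▒▒██┃         
┗━━━━━━┗━━━━━━━━━━━━━━━━━━━━━━━━━━━━┛         
                                              


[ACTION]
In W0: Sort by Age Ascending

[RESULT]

                                              
                                              
                                              
                                              
                                              
       ┏━━━━━━━━━━━━━━━━━━━━━━━━━━━━┓         
       ┃ ImageViewer                ┃         
       ┠────────────────────────────┨         
       ┃██████▒▒▒▒▒▒▒▒▒▒██████████▒▒┃         
       ┃██████▒▒▒▒▒▒▒▒▒▒██████████▒▒┃         
       ┃██████▒▒▒▒▒▒▒▒▒▒██████████▒▒┃         
┏━━━━━━┃██████▒▒▒▒▒▒▒▒▒▒██████████▒▒┃         
┃ DataT┃██████▒▒▒▒▒▒▒▒▒▒██████████▒▒┃         
┠──────┃██████▒▒▒▒▒▒▒▒▒▒██████████▒▒┃         
┃Email ┃██████▒▒▒▒▒▒▒▒▒▒██████████▒▒┃         
┃──────┃██████▒▒▒▒▒▒▒▒▒▒██████████▒▒┃         
┃dave40┃██████▒▒▒▒▒▒▒▒▒▒██████████▒▒┃         
┃eve60@┃██████▒▒▒▒▒▒▒▒▒▒██████████▒▒┃         
┃frank7┃▒▒▒▒▒▒██████████▒▒▒▒▒▒▒▒▒▒██┃         
┃bob22@┃▒▒▒▒▒▒██████████▒▒▒▒▒▒▒▒▒▒██┃         
┗━━━━━━┗━━━━━━━━━━━━━━━━━━━━━━━━━━━━┛         
                                              


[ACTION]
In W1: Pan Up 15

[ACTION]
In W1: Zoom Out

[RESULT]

                                              
                                              
                                              
                                              
                                              
       ┏━━━━━━━━━━━━━━━━━━━━━━━━━━━━┓         
       ┃ ImageViewer                ┃         
       ┠────────────────────────────┨         
       ┃▒█████▒▒▒▒▒███              ┃         
       ┃▒█████▒▒▒▒▒███              ┃         
       ┃▒█████▒▒▒▒▒███              ┃         
┏━━━━━━┃▒█████▒▒▒▒▒███              ┃         
┃ DataT┃▒█████▒▒▒▒▒███              ┃         
┠──────┃█▒▒▒▒▒█████▒▒▒              ┃         
┃Email ┃█▒▒▒▒▒█████▒▒▒              ┃         
┃──────┃█▒▒▒▒▒█████▒▒▒              ┃         
┃dave40┃█▒▒▒▒▒█████▒▒▒              ┃         
┃eve60@┃█▒▒▒▒▒█████▒▒▒              ┃         
┃frank7┃▒█████▒▒▒▒▒███              ┃         
┃bob22@┃▒█████▒▒▒▒▒███              ┃         
┗━━━━━━┗━━━━━━━━━━━━━━━━━━━━━━━━━━━━┛         
                                              
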